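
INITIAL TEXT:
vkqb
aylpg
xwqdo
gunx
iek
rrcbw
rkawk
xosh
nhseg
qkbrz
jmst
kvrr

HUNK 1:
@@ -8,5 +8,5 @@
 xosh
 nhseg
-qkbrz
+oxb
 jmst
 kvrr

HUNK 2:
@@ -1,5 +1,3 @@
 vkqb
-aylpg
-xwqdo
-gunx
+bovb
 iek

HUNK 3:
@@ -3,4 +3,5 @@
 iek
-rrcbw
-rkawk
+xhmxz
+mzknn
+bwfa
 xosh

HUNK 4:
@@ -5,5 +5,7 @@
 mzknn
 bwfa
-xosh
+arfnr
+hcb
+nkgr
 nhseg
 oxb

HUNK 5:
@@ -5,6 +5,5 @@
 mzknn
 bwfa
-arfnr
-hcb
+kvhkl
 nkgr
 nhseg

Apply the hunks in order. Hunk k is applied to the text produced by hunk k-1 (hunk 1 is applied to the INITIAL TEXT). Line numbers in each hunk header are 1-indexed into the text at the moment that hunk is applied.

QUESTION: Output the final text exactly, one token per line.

Answer: vkqb
bovb
iek
xhmxz
mzknn
bwfa
kvhkl
nkgr
nhseg
oxb
jmst
kvrr

Derivation:
Hunk 1: at line 8 remove [qkbrz] add [oxb] -> 12 lines: vkqb aylpg xwqdo gunx iek rrcbw rkawk xosh nhseg oxb jmst kvrr
Hunk 2: at line 1 remove [aylpg,xwqdo,gunx] add [bovb] -> 10 lines: vkqb bovb iek rrcbw rkawk xosh nhseg oxb jmst kvrr
Hunk 3: at line 3 remove [rrcbw,rkawk] add [xhmxz,mzknn,bwfa] -> 11 lines: vkqb bovb iek xhmxz mzknn bwfa xosh nhseg oxb jmst kvrr
Hunk 4: at line 5 remove [xosh] add [arfnr,hcb,nkgr] -> 13 lines: vkqb bovb iek xhmxz mzknn bwfa arfnr hcb nkgr nhseg oxb jmst kvrr
Hunk 5: at line 5 remove [arfnr,hcb] add [kvhkl] -> 12 lines: vkqb bovb iek xhmxz mzknn bwfa kvhkl nkgr nhseg oxb jmst kvrr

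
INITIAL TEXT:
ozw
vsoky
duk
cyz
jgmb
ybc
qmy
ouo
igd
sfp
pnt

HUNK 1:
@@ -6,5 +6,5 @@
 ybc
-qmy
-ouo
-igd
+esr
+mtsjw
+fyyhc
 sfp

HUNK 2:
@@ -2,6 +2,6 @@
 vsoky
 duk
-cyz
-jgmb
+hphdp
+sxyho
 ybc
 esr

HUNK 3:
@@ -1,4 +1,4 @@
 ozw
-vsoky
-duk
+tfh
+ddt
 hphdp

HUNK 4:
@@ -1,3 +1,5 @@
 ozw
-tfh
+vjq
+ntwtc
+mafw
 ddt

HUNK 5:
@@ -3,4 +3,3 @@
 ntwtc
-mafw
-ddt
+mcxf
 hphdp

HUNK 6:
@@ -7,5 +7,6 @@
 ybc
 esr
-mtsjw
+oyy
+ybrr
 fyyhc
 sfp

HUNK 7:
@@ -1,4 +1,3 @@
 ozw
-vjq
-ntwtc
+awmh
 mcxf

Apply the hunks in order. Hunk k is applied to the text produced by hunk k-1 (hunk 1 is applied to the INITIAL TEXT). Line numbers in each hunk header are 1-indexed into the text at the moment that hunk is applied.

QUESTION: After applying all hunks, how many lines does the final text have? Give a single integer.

Answer: 12

Derivation:
Hunk 1: at line 6 remove [qmy,ouo,igd] add [esr,mtsjw,fyyhc] -> 11 lines: ozw vsoky duk cyz jgmb ybc esr mtsjw fyyhc sfp pnt
Hunk 2: at line 2 remove [cyz,jgmb] add [hphdp,sxyho] -> 11 lines: ozw vsoky duk hphdp sxyho ybc esr mtsjw fyyhc sfp pnt
Hunk 3: at line 1 remove [vsoky,duk] add [tfh,ddt] -> 11 lines: ozw tfh ddt hphdp sxyho ybc esr mtsjw fyyhc sfp pnt
Hunk 4: at line 1 remove [tfh] add [vjq,ntwtc,mafw] -> 13 lines: ozw vjq ntwtc mafw ddt hphdp sxyho ybc esr mtsjw fyyhc sfp pnt
Hunk 5: at line 3 remove [mafw,ddt] add [mcxf] -> 12 lines: ozw vjq ntwtc mcxf hphdp sxyho ybc esr mtsjw fyyhc sfp pnt
Hunk 6: at line 7 remove [mtsjw] add [oyy,ybrr] -> 13 lines: ozw vjq ntwtc mcxf hphdp sxyho ybc esr oyy ybrr fyyhc sfp pnt
Hunk 7: at line 1 remove [vjq,ntwtc] add [awmh] -> 12 lines: ozw awmh mcxf hphdp sxyho ybc esr oyy ybrr fyyhc sfp pnt
Final line count: 12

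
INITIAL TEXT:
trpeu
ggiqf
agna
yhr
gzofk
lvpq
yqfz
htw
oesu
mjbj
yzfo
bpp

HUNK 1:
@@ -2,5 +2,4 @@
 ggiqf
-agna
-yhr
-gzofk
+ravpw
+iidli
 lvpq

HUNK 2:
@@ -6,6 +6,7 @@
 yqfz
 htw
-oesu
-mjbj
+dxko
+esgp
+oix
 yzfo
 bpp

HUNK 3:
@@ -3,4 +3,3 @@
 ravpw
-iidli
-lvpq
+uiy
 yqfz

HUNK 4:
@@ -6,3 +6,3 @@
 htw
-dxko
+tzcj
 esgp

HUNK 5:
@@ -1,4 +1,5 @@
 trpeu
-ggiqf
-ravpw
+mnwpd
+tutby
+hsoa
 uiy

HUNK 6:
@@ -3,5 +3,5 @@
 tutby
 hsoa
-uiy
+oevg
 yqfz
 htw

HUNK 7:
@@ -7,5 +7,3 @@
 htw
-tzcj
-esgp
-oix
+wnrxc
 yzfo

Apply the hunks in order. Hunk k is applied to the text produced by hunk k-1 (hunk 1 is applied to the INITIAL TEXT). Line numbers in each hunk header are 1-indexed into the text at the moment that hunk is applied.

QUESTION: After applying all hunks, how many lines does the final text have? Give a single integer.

Hunk 1: at line 2 remove [agna,yhr,gzofk] add [ravpw,iidli] -> 11 lines: trpeu ggiqf ravpw iidli lvpq yqfz htw oesu mjbj yzfo bpp
Hunk 2: at line 6 remove [oesu,mjbj] add [dxko,esgp,oix] -> 12 lines: trpeu ggiqf ravpw iidli lvpq yqfz htw dxko esgp oix yzfo bpp
Hunk 3: at line 3 remove [iidli,lvpq] add [uiy] -> 11 lines: trpeu ggiqf ravpw uiy yqfz htw dxko esgp oix yzfo bpp
Hunk 4: at line 6 remove [dxko] add [tzcj] -> 11 lines: trpeu ggiqf ravpw uiy yqfz htw tzcj esgp oix yzfo bpp
Hunk 5: at line 1 remove [ggiqf,ravpw] add [mnwpd,tutby,hsoa] -> 12 lines: trpeu mnwpd tutby hsoa uiy yqfz htw tzcj esgp oix yzfo bpp
Hunk 6: at line 3 remove [uiy] add [oevg] -> 12 lines: trpeu mnwpd tutby hsoa oevg yqfz htw tzcj esgp oix yzfo bpp
Hunk 7: at line 7 remove [tzcj,esgp,oix] add [wnrxc] -> 10 lines: trpeu mnwpd tutby hsoa oevg yqfz htw wnrxc yzfo bpp
Final line count: 10

Answer: 10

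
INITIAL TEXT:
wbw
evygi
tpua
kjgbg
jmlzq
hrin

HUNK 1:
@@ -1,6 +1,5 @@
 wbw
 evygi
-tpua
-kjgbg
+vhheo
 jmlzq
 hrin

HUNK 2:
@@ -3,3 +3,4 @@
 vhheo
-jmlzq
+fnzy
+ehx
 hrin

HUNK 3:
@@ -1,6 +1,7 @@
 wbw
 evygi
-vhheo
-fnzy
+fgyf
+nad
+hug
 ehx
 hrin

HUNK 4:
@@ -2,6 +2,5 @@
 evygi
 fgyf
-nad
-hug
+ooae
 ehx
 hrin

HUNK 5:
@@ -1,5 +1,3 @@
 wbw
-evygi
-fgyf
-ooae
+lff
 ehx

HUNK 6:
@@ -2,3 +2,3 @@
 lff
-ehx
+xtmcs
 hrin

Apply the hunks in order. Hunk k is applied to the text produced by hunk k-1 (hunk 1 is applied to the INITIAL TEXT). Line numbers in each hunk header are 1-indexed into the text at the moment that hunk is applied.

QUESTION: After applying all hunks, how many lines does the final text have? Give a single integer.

Hunk 1: at line 1 remove [tpua,kjgbg] add [vhheo] -> 5 lines: wbw evygi vhheo jmlzq hrin
Hunk 2: at line 3 remove [jmlzq] add [fnzy,ehx] -> 6 lines: wbw evygi vhheo fnzy ehx hrin
Hunk 3: at line 1 remove [vhheo,fnzy] add [fgyf,nad,hug] -> 7 lines: wbw evygi fgyf nad hug ehx hrin
Hunk 4: at line 2 remove [nad,hug] add [ooae] -> 6 lines: wbw evygi fgyf ooae ehx hrin
Hunk 5: at line 1 remove [evygi,fgyf,ooae] add [lff] -> 4 lines: wbw lff ehx hrin
Hunk 6: at line 2 remove [ehx] add [xtmcs] -> 4 lines: wbw lff xtmcs hrin
Final line count: 4

Answer: 4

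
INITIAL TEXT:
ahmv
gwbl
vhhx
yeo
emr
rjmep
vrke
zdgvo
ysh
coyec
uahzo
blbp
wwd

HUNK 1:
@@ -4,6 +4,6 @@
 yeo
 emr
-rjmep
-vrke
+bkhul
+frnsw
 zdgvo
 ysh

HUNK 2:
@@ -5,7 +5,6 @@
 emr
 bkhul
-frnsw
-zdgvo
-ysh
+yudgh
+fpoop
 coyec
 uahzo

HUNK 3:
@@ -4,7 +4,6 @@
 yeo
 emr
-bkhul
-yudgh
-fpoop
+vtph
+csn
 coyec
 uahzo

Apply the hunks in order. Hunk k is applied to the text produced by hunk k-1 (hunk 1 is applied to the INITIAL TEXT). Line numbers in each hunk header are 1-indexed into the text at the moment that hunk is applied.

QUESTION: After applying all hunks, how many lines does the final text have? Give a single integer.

Answer: 11

Derivation:
Hunk 1: at line 4 remove [rjmep,vrke] add [bkhul,frnsw] -> 13 lines: ahmv gwbl vhhx yeo emr bkhul frnsw zdgvo ysh coyec uahzo blbp wwd
Hunk 2: at line 5 remove [frnsw,zdgvo,ysh] add [yudgh,fpoop] -> 12 lines: ahmv gwbl vhhx yeo emr bkhul yudgh fpoop coyec uahzo blbp wwd
Hunk 3: at line 4 remove [bkhul,yudgh,fpoop] add [vtph,csn] -> 11 lines: ahmv gwbl vhhx yeo emr vtph csn coyec uahzo blbp wwd
Final line count: 11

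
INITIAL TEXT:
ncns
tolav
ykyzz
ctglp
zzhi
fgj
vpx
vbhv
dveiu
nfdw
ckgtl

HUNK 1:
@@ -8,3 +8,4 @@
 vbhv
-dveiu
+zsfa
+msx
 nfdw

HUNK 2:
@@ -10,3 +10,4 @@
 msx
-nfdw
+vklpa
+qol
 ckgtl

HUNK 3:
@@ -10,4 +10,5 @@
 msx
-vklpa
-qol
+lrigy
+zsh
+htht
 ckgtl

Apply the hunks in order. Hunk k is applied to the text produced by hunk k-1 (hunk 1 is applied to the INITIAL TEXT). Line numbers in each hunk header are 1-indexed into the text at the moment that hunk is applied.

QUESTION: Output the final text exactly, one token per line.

Hunk 1: at line 8 remove [dveiu] add [zsfa,msx] -> 12 lines: ncns tolav ykyzz ctglp zzhi fgj vpx vbhv zsfa msx nfdw ckgtl
Hunk 2: at line 10 remove [nfdw] add [vklpa,qol] -> 13 lines: ncns tolav ykyzz ctglp zzhi fgj vpx vbhv zsfa msx vklpa qol ckgtl
Hunk 3: at line 10 remove [vklpa,qol] add [lrigy,zsh,htht] -> 14 lines: ncns tolav ykyzz ctglp zzhi fgj vpx vbhv zsfa msx lrigy zsh htht ckgtl

Answer: ncns
tolav
ykyzz
ctglp
zzhi
fgj
vpx
vbhv
zsfa
msx
lrigy
zsh
htht
ckgtl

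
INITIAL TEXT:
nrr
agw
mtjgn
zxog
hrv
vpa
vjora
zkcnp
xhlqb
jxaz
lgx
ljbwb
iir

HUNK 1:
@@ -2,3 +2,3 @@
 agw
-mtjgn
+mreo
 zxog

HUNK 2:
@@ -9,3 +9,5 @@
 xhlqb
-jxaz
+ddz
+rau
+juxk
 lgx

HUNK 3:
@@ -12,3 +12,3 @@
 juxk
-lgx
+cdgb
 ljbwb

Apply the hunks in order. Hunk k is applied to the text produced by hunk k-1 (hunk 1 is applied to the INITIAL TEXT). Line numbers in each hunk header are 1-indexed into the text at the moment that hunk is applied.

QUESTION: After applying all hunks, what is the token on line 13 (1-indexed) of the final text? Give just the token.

Hunk 1: at line 2 remove [mtjgn] add [mreo] -> 13 lines: nrr agw mreo zxog hrv vpa vjora zkcnp xhlqb jxaz lgx ljbwb iir
Hunk 2: at line 9 remove [jxaz] add [ddz,rau,juxk] -> 15 lines: nrr agw mreo zxog hrv vpa vjora zkcnp xhlqb ddz rau juxk lgx ljbwb iir
Hunk 3: at line 12 remove [lgx] add [cdgb] -> 15 lines: nrr agw mreo zxog hrv vpa vjora zkcnp xhlqb ddz rau juxk cdgb ljbwb iir
Final line 13: cdgb

Answer: cdgb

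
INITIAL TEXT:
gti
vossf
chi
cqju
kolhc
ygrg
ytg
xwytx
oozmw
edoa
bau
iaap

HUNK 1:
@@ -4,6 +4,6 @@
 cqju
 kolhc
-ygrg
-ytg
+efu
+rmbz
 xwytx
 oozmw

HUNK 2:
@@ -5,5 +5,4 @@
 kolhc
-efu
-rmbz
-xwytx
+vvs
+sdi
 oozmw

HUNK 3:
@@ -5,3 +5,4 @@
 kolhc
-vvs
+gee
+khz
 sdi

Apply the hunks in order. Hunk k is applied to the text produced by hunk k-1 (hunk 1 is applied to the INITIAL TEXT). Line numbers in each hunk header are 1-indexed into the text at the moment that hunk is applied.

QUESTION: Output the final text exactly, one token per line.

Hunk 1: at line 4 remove [ygrg,ytg] add [efu,rmbz] -> 12 lines: gti vossf chi cqju kolhc efu rmbz xwytx oozmw edoa bau iaap
Hunk 2: at line 5 remove [efu,rmbz,xwytx] add [vvs,sdi] -> 11 lines: gti vossf chi cqju kolhc vvs sdi oozmw edoa bau iaap
Hunk 3: at line 5 remove [vvs] add [gee,khz] -> 12 lines: gti vossf chi cqju kolhc gee khz sdi oozmw edoa bau iaap

Answer: gti
vossf
chi
cqju
kolhc
gee
khz
sdi
oozmw
edoa
bau
iaap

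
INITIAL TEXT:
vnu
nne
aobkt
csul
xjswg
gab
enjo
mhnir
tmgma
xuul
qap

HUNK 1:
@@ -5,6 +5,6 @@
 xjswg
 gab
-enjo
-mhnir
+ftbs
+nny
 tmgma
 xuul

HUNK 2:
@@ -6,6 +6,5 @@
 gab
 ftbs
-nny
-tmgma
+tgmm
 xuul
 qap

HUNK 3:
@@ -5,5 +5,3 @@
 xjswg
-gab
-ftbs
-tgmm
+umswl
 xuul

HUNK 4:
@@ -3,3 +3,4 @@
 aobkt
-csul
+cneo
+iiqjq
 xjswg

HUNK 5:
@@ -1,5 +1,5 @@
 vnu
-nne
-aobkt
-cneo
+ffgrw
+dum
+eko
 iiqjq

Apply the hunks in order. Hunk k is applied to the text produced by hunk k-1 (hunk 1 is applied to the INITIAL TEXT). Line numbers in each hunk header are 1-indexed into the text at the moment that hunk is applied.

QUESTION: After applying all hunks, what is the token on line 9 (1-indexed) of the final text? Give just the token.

Answer: qap

Derivation:
Hunk 1: at line 5 remove [enjo,mhnir] add [ftbs,nny] -> 11 lines: vnu nne aobkt csul xjswg gab ftbs nny tmgma xuul qap
Hunk 2: at line 6 remove [nny,tmgma] add [tgmm] -> 10 lines: vnu nne aobkt csul xjswg gab ftbs tgmm xuul qap
Hunk 3: at line 5 remove [gab,ftbs,tgmm] add [umswl] -> 8 lines: vnu nne aobkt csul xjswg umswl xuul qap
Hunk 4: at line 3 remove [csul] add [cneo,iiqjq] -> 9 lines: vnu nne aobkt cneo iiqjq xjswg umswl xuul qap
Hunk 5: at line 1 remove [nne,aobkt,cneo] add [ffgrw,dum,eko] -> 9 lines: vnu ffgrw dum eko iiqjq xjswg umswl xuul qap
Final line 9: qap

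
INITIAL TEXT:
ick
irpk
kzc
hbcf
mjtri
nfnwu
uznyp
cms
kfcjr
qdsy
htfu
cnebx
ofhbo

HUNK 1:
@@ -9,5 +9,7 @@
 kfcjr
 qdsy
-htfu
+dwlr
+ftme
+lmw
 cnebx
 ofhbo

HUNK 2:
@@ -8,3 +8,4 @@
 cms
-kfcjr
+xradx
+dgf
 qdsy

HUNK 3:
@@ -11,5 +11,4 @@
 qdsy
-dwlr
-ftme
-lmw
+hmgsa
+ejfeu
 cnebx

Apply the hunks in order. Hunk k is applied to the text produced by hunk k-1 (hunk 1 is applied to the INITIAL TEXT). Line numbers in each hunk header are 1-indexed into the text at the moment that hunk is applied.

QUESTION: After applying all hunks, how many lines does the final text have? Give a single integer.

Answer: 15

Derivation:
Hunk 1: at line 9 remove [htfu] add [dwlr,ftme,lmw] -> 15 lines: ick irpk kzc hbcf mjtri nfnwu uznyp cms kfcjr qdsy dwlr ftme lmw cnebx ofhbo
Hunk 2: at line 8 remove [kfcjr] add [xradx,dgf] -> 16 lines: ick irpk kzc hbcf mjtri nfnwu uznyp cms xradx dgf qdsy dwlr ftme lmw cnebx ofhbo
Hunk 3: at line 11 remove [dwlr,ftme,lmw] add [hmgsa,ejfeu] -> 15 lines: ick irpk kzc hbcf mjtri nfnwu uznyp cms xradx dgf qdsy hmgsa ejfeu cnebx ofhbo
Final line count: 15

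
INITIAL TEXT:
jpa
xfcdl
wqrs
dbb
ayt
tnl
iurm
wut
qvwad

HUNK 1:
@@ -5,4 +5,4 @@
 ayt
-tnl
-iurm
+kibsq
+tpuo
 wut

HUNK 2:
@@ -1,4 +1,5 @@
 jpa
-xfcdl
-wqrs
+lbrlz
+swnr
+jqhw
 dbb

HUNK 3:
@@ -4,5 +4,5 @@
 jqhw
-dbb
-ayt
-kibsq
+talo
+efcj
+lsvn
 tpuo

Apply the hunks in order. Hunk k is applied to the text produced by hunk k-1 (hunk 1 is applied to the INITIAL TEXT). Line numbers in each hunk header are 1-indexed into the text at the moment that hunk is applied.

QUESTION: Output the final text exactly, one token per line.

Hunk 1: at line 5 remove [tnl,iurm] add [kibsq,tpuo] -> 9 lines: jpa xfcdl wqrs dbb ayt kibsq tpuo wut qvwad
Hunk 2: at line 1 remove [xfcdl,wqrs] add [lbrlz,swnr,jqhw] -> 10 lines: jpa lbrlz swnr jqhw dbb ayt kibsq tpuo wut qvwad
Hunk 3: at line 4 remove [dbb,ayt,kibsq] add [talo,efcj,lsvn] -> 10 lines: jpa lbrlz swnr jqhw talo efcj lsvn tpuo wut qvwad

Answer: jpa
lbrlz
swnr
jqhw
talo
efcj
lsvn
tpuo
wut
qvwad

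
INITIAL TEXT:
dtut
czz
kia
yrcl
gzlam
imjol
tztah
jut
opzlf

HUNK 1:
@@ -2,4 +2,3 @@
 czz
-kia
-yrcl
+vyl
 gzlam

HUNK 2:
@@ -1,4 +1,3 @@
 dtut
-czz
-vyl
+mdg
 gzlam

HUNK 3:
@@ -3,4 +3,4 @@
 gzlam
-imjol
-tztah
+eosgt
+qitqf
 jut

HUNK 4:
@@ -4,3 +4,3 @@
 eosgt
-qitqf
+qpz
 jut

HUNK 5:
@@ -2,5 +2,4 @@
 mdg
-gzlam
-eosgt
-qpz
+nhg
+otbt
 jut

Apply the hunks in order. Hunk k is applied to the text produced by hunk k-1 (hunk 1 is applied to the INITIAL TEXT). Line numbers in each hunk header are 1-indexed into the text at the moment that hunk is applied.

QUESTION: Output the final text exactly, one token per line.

Answer: dtut
mdg
nhg
otbt
jut
opzlf

Derivation:
Hunk 1: at line 2 remove [kia,yrcl] add [vyl] -> 8 lines: dtut czz vyl gzlam imjol tztah jut opzlf
Hunk 2: at line 1 remove [czz,vyl] add [mdg] -> 7 lines: dtut mdg gzlam imjol tztah jut opzlf
Hunk 3: at line 3 remove [imjol,tztah] add [eosgt,qitqf] -> 7 lines: dtut mdg gzlam eosgt qitqf jut opzlf
Hunk 4: at line 4 remove [qitqf] add [qpz] -> 7 lines: dtut mdg gzlam eosgt qpz jut opzlf
Hunk 5: at line 2 remove [gzlam,eosgt,qpz] add [nhg,otbt] -> 6 lines: dtut mdg nhg otbt jut opzlf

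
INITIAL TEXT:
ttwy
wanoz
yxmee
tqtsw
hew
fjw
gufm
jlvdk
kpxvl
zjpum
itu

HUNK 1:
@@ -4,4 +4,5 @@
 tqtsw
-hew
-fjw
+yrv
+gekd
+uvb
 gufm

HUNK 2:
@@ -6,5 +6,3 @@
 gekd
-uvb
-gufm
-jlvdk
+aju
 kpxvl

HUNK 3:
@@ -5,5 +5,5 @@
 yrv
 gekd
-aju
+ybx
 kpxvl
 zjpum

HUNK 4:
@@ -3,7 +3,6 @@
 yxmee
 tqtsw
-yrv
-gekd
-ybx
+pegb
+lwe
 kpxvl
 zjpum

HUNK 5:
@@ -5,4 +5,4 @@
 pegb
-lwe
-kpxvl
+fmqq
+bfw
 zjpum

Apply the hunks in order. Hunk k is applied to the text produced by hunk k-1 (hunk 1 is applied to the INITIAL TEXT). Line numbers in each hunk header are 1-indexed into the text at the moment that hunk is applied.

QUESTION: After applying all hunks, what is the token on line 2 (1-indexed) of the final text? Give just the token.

Answer: wanoz

Derivation:
Hunk 1: at line 4 remove [hew,fjw] add [yrv,gekd,uvb] -> 12 lines: ttwy wanoz yxmee tqtsw yrv gekd uvb gufm jlvdk kpxvl zjpum itu
Hunk 2: at line 6 remove [uvb,gufm,jlvdk] add [aju] -> 10 lines: ttwy wanoz yxmee tqtsw yrv gekd aju kpxvl zjpum itu
Hunk 3: at line 5 remove [aju] add [ybx] -> 10 lines: ttwy wanoz yxmee tqtsw yrv gekd ybx kpxvl zjpum itu
Hunk 4: at line 3 remove [yrv,gekd,ybx] add [pegb,lwe] -> 9 lines: ttwy wanoz yxmee tqtsw pegb lwe kpxvl zjpum itu
Hunk 5: at line 5 remove [lwe,kpxvl] add [fmqq,bfw] -> 9 lines: ttwy wanoz yxmee tqtsw pegb fmqq bfw zjpum itu
Final line 2: wanoz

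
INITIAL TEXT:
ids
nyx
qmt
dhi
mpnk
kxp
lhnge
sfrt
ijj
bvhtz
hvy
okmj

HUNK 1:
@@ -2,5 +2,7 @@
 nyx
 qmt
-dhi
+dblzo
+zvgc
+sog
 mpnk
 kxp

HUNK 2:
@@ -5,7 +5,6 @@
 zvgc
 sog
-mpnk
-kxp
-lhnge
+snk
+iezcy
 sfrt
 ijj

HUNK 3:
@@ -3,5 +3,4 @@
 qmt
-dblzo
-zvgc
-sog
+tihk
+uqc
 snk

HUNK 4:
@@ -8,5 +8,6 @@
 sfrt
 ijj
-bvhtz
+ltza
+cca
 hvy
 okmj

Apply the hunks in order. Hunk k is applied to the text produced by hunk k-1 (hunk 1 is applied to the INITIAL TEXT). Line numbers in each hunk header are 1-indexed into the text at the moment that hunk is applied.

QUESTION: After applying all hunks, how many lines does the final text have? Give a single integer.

Answer: 13

Derivation:
Hunk 1: at line 2 remove [dhi] add [dblzo,zvgc,sog] -> 14 lines: ids nyx qmt dblzo zvgc sog mpnk kxp lhnge sfrt ijj bvhtz hvy okmj
Hunk 2: at line 5 remove [mpnk,kxp,lhnge] add [snk,iezcy] -> 13 lines: ids nyx qmt dblzo zvgc sog snk iezcy sfrt ijj bvhtz hvy okmj
Hunk 3: at line 3 remove [dblzo,zvgc,sog] add [tihk,uqc] -> 12 lines: ids nyx qmt tihk uqc snk iezcy sfrt ijj bvhtz hvy okmj
Hunk 4: at line 8 remove [bvhtz] add [ltza,cca] -> 13 lines: ids nyx qmt tihk uqc snk iezcy sfrt ijj ltza cca hvy okmj
Final line count: 13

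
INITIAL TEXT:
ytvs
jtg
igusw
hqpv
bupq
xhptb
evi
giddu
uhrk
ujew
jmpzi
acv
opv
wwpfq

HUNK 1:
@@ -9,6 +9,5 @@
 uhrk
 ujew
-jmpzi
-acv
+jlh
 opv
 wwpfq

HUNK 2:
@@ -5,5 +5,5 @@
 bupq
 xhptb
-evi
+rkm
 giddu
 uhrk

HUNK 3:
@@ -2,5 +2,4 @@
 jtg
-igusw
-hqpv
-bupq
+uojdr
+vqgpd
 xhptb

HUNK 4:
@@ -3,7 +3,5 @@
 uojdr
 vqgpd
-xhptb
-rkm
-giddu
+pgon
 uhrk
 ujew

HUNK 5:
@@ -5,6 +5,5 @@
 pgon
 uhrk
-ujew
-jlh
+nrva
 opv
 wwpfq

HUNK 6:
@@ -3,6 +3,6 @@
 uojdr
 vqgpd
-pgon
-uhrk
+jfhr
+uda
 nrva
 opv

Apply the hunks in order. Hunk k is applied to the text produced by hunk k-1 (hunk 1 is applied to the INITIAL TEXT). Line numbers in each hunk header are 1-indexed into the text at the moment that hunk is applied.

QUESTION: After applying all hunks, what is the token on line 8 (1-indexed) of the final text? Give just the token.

Hunk 1: at line 9 remove [jmpzi,acv] add [jlh] -> 13 lines: ytvs jtg igusw hqpv bupq xhptb evi giddu uhrk ujew jlh opv wwpfq
Hunk 2: at line 5 remove [evi] add [rkm] -> 13 lines: ytvs jtg igusw hqpv bupq xhptb rkm giddu uhrk ujew jlh opv wwpfq
Hunk 3: at line 2 remove [igusw,hqpv,bupq] add [uojdr,vqgpd] -> 12 lines: ytvs jtg uojdr vqgpd xhptb rkm giddu uhrk ujew jlh opv wwpfq
Hunk 4: at line 3 remove [xhptb,rkm,giddu] add [pgon] -> 10 lines: ytvs jtg uojdr vqgpd pgon uhrk ujew jlh opv wwpfq
Hunk 5: at line 5 remove [ujew,jlh] add [nrva] -> 9 lines: ytvs jtg uojdr vqgpd pgon uhrk nrva opv wwpfq
Hunk 6: at line 3 remove [pgon,uhrk] add [jfhr,uda] -> 9 lines: ytvs jtg uojdr vqgpd jfhr uda nrva opv wwpfq
Final line 8: opv

Answer: opv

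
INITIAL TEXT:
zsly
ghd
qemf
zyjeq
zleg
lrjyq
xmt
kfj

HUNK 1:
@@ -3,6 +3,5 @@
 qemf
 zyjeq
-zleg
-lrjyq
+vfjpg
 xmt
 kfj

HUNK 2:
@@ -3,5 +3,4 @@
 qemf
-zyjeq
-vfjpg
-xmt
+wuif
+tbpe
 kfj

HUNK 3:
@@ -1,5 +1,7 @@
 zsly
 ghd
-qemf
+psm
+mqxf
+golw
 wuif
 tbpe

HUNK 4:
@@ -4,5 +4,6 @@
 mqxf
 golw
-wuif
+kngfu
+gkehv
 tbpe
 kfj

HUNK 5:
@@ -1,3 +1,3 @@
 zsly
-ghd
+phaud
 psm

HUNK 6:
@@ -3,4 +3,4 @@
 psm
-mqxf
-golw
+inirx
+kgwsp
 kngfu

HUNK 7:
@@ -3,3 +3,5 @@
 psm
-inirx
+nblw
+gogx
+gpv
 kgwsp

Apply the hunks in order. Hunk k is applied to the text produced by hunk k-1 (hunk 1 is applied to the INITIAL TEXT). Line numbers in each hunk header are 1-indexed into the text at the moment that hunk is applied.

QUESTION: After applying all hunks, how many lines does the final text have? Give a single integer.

Answer: 11

Derivation:
Hunk 1: at line 3 remove [zleg,lrjyq] add [vfjpg] -> 7 lines: zsly ghd qemf zyjeq vfjpg xmt kfj
Hunk 2: at line 3 remove [zyjeq,vfjpg,xmt] add [wuif,tbpe] -> 6 lines: zsly ghd qemf wuif tbpe kfj
Hunk 3: at line 1 remove [qemf] add [psm,mqxf,golw] -> 8 lines: zsly ghd psm mqxf golw wuif tbpe kfj
Hunk 4: at line 4 remove [wuif] add [kngfu,gkehv] -> 9 lines: zsly ghd psm mqxf golw kngfu gkehv tbpe kfj
Hunk 5: at line 1 remove [ghd] add [phaud] -> 9 lines: zsly phaud psm mqxf golw kngfu gkehv tbpe kfj
Hunk 6: at line 3 remove [mqxf,golw] add [inirx,kgwsp] -> 9 lines: zsly phaud psm inirx kgwsp kngfu gkehv tbpe kfj
Hunk 7: at line 3 remove [inirx] add [nblw,gogx,gpv] -> 11 lines: zsly phaud psm nblw gogx gpv kgwsp kngfu gkehv tbpe kfj
Final line count: 11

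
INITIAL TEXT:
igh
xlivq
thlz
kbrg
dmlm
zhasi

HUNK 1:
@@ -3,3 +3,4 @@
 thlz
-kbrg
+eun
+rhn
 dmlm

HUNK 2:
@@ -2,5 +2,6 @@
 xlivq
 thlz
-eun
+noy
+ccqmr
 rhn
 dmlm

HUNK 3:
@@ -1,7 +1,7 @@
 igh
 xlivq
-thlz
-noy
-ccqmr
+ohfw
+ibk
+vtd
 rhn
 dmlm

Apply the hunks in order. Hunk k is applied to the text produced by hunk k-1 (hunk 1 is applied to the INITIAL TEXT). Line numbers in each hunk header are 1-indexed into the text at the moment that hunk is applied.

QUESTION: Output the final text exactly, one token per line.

Answer: igh
xlivq
ohfw
ibk
vtd
rhn
dmlm
zhasi

Derivation:
Hunk 1: at line 3 remove [kbrg] add [eun,rhn] -> 7 lines: igh xlivq thlz eun rhn dmlm zhasi
Hunk 2: at line 2 remove [eun] add [noy,ccqmr] -> 8 lines: igh xlivq thlz noy ccqmr rhn dmlm zhasi
Hunk 3: at line 1 remove [thlz,noy,ccqmr] add [ohfw,ibk,vtd] -> 8 lines: igh xlivq ohfw ibk vtd rhn dmlm zhasi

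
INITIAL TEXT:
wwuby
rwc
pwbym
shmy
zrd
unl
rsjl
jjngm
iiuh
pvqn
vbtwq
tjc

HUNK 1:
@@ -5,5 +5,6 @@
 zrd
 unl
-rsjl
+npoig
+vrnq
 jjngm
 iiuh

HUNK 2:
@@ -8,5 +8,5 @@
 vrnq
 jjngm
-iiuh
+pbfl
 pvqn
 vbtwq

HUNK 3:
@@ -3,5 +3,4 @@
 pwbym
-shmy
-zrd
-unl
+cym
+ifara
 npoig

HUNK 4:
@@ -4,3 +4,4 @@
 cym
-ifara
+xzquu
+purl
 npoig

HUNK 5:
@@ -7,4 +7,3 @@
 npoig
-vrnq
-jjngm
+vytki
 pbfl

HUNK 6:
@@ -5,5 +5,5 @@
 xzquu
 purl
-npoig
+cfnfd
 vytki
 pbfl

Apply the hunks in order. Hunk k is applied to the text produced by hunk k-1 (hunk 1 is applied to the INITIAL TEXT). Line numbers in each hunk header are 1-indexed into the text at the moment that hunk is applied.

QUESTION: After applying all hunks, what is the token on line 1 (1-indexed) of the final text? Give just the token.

Hunk 1: at line 5 remove [rsjl] add [npoig,vrnq] -> 13 lines: wwuby rwc pwbym shmy zrd unl npoig vrnq jjngm iiuh pvqn vbtwq tjc
Hunk 2: at line 8 remove [iiuh] add [pbfl] -> 13 lines: wwuby rwc pwbym shmy zrd unl npoig vrnq jjngm pbfl pvqn vbtwq tjc
Hunk 3: at line 3 remove [shmy,zrd,unl] add [cym,ifara] -> 12 lines: wwuby rwc pwbym cym ifara npoig vrnq jjngm pbfl pvqn vbtwq tjc
Hunk 4: at line 4 remove [ifara] add [xzquu,purl] -> 13 lines: wwuby rwc pwbym cym xzquu purl npoig vrnq jjngm pbfl pvqn vbtwq tjc
Hunk 5: at line 7 remove [vrnq,jjngm] add [vytki] -> 12 lines: wwuby rwc pwbym cym xzquu purl npoig vytki pbfl pvqn vbtwq tjc
Hunk 6: at line 5 remove [npoig] add [cfnfd] -> 12 lines: wwuby rwc pwbym cym xzquu purl cfnfd vytki pbfl pvqn vbtwq tjc
Final line 1: wwuby

Answer: wwuby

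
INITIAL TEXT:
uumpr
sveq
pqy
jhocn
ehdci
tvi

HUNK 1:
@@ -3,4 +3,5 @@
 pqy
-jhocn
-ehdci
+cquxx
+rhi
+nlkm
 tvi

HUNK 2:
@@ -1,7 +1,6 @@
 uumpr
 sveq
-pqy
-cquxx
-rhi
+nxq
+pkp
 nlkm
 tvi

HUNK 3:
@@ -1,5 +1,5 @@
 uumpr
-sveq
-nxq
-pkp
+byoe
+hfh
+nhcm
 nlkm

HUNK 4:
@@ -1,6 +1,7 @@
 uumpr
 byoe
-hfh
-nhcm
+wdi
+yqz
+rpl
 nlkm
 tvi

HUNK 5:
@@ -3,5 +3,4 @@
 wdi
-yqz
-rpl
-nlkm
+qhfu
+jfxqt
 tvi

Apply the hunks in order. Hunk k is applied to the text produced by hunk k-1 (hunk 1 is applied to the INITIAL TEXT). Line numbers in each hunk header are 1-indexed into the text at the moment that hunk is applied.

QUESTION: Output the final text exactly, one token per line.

Answer: uumpr
byoe
wdi
qhfu
jfxqt
tvi

Derivation:
Hunk 1: at line 3 remove [jhocn,ehdci] add [cquxx,rhi,nlkm] -> 7 lines: uumpr sveq pqy cquxx rhi nlkm tvi
Hunk 2: at line 1 remove [pqy,cquxx,rhi] add [nxq,pkp] -> 6 lines: uumpr sveq nxq pkp nlkm tvi
Hunk 3: at line 1 remove [sveq,nxq,pkp] add [byoe,hfh,nhcm] -> 6 lines: uumpr byoe hfh nhcm nlkm tvi
Hunk 4: at line 1 remove [hfh,nhcm] add [wdi,yqz,rpl] -> 7 lines: uumpr byoe wdi yqz rpl nlkm tvi
Hunk 5: at line 3 remove [yqz,rpl,nlkm] add [qhfu,jfxqt] -> 6 lines: uumpr byoe wdi qhfu jfxqt tvi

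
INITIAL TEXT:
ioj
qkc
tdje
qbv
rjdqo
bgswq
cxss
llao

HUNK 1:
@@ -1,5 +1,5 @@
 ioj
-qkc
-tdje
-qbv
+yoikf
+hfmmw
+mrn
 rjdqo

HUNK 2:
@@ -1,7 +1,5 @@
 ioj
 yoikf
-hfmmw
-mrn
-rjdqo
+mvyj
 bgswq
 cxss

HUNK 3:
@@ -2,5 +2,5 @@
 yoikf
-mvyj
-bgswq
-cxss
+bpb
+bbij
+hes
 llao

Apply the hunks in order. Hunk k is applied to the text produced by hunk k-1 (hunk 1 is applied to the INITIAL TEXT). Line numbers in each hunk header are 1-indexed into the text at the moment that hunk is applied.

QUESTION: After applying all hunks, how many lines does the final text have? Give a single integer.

Answer: 6

Derivation:
Hunk 1: at line 1 remove [qkc,tdje,qbv] add [yoikf,hfmmw,mrn] -> 8 lines: ioj yoikf hfmmw mrn rjdqo bgswq cxss llao
Hunk 2: at line 1 remove [hfmmw,mrn,rjdqo] add [mvyj] -> 6 lines: ioj yoikf mvyj bgswq cxss llao
Hunk 3: at line 2 remove [mvyj,bgswq,cxss] add [bpb,bbij,hes] -> 6 lines: ioj yoikf bpb bbij hes llao
Final line count: 6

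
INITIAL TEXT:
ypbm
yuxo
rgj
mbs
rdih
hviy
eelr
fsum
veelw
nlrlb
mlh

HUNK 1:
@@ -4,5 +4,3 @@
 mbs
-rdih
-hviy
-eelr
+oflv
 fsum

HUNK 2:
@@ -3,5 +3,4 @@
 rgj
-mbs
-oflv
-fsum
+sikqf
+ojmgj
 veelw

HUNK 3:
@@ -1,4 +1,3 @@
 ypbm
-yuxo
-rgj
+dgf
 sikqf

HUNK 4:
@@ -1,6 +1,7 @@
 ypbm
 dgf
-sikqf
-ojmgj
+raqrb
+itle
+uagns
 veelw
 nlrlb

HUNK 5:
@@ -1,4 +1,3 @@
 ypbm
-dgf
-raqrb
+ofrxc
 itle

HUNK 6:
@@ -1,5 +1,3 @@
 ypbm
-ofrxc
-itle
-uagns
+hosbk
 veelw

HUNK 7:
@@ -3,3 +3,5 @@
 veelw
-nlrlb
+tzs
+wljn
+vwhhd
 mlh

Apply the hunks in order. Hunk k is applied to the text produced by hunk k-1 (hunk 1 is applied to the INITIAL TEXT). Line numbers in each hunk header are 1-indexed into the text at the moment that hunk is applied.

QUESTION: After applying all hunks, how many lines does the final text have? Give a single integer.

Answer: 7

Derivation:
Hunk 1: at line 4 remove [rdih,hviy,eelr] add [oflv] -> 9 lines: ypbm yuxo rgj mbs oflv fsum veelw nlrlb mlh
Hunk 2: at line 3 remove [mbs,oflv,fsum] add [sikqf,ojmgj] -> 8 lines: ypbm yuxo rgj sikqf ojmgj veelw nlrlb mlh
Hunk 3: at line 1 remove [yuxo,rgj] add [dgf] -> 7 lines: ypbm dgf sikqf ojmgj veelw nlrlb mlh
Hunk 4: at line 1 remove [sikqf,ojmgj] add [raqrb,itle,uagns] -> 8 lines: ypbm dgf raqrb itle uagns veelw nlrlb mlh
Hunk 5: at line 1 remove [dgf,raqrb] add [ofrxc] -> 7 lines: ypbm ofrxc itle uagns veelw nlrlb mlh
Hunk 6: at line 1 remove [ofrxc,itle,uagns] add [hosbk] -> 5 lines: ypbm hosbk veelw nlrlb mlh
Hunk 7: at line 3 remove [nlrlb] add [tzs,wljn,vwhhd] -> 7 lines: ypbm hosbk veelw tzs wljn vwhhd mlh
Final line count: 7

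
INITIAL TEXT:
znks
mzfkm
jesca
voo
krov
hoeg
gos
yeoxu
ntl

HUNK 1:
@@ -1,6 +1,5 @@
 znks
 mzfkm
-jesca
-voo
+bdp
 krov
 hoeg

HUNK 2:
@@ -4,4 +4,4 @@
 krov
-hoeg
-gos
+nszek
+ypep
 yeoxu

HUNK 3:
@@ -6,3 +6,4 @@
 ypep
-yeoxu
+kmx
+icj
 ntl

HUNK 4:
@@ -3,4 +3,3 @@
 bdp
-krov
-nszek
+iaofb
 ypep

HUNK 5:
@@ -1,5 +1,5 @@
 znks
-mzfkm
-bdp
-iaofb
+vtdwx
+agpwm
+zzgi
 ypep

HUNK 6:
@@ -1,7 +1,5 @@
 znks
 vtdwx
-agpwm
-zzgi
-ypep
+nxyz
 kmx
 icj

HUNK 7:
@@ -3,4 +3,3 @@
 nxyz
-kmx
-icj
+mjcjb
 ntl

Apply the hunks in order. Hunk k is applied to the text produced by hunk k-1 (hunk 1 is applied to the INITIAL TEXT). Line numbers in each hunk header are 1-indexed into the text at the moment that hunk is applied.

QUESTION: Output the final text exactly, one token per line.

Answer: znks
vtdwx
nxyz
mjcjb
ntl

Derivation:
Hunk 1: at line 1 remove [jesca,voo] add [bdp] -> 8 lines: znks mzfkm bdp krov hoeg gos yeoxu ntl
Hunk 2: at line 4 remove [hoeg,gos] add [nszek,ypep] -> 8 lines: znks mzfkm bdp krov nszek ypep yeoxu ntl
Hunk 3: at line 6 remove [yeoxu] add [kmx,icj] -> 9 lines: znks mzfkm bdp krov nszek ypep kmx icj ntl
Hunk 4: at line 3 remove [krov,nszek] add [iaofb] -> 8 lines: znks mzfkm bdp iaofb ypep kmx icj ntl
Hunk 5: at line 1 remove [mzfkm,bdp,iaofb] add [vtdwx,agpwm,zzgi] -> 8 lines: znks vtdwx agpwm zzgi ypep kmx icj ntl
Hunk 6: at line 1 remove [agpwm,zzgi,ypep] add [nxyz] -> 6 lines: znks vtdwx nxyz kmx icj ntl
Hunk 7: at line 3 remove [kmx,icj] add [mjcjb] -> 5 lines: znks vtdwx nxyz mjcjb ntl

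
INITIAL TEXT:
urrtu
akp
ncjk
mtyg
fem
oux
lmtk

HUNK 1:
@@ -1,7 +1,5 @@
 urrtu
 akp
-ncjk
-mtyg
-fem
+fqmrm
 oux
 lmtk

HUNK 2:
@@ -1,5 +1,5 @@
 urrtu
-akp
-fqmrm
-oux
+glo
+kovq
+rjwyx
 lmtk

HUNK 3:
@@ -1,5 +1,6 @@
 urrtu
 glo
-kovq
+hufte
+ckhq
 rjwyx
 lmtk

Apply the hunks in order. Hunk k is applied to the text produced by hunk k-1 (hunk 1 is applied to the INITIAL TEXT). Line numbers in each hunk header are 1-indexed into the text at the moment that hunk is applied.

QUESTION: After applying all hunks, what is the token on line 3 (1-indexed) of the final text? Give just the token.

Answer: hufte

Derivation:
Hunk 1: at line 1 remove [ncjk,mtyg,fem] add [fqmrm] -> 5 lines: urrtu akp fqmrm oux lmtk
Hunk 2: at line 1 remove [akp,fqmrm,oux] add [glo,kovq,rjwyx] -> 5 lines: urrtu glo kovq rjwyx lmtk
Hunk 3: at line 1 remove [kovq] add [hufte,ckhq] -> 6 lines: urrtu glo hufte ckhq rjwyx lmtk
Final line 3: hufte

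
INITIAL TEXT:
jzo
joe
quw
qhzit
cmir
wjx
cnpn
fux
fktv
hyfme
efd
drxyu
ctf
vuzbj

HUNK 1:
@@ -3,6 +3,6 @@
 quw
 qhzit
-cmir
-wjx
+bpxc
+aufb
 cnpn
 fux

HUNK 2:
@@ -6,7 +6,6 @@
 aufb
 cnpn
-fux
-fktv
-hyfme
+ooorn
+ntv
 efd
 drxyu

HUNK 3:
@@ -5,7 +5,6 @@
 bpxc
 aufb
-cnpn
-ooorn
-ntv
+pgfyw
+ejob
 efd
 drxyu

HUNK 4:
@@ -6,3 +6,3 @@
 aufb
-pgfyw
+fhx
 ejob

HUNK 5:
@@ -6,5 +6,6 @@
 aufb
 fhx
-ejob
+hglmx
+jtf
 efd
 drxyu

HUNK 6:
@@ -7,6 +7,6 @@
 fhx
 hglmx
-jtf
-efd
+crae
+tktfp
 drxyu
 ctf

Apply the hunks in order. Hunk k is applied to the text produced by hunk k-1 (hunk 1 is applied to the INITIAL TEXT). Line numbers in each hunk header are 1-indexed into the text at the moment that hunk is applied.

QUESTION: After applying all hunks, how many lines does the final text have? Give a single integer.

Hunk 1: at line 3 remove [cmir,wjx] add [bpxc,aufb] -> 14 lines: jzo joe quw qhzit bpxc aufb cnpn fux fktv hyfme efd drxyu ctf vuzbj
Hunk 2: at line 6 remove [fux,fktv,hyfme] add [ooorn,ntv] -> 13 lines: jzo joe quw qhzit bpxc aufb cnpn ooorn ntv efd drxyu ctf vuzbj
Hunk 3: at line 5 remove [cnpn,ooorn,ntv] add [pgfyw,ejob] -> 12 lines: jzo joe quw qhzit bpxc aufb pgfyw ejob efd drxyu ctf vuzbj
Hunk 4: at line 6 remove [pgfyw] add [fhx] -> 12 lines: jzo joe quw qhzit bpxc aufb fhx ejob efd drxyu ctf vuzbj
Hunk 5: at line 6 remove [ejob] add [hglmx,jtf] -> 13 lines: jzo joe quw qhzit bpxc aufb fhx hglmx jtf efd drxyu ctf vuzbj
Hunk 6: at line 7 remove [jtf,efd] add [crae,tktfp] -> 13 lines: jzo joe quw qhzit bpxc aufb fhx hglmx crae tktfp drxyu ctf vuzbj
Final line count: 13

Answer: 13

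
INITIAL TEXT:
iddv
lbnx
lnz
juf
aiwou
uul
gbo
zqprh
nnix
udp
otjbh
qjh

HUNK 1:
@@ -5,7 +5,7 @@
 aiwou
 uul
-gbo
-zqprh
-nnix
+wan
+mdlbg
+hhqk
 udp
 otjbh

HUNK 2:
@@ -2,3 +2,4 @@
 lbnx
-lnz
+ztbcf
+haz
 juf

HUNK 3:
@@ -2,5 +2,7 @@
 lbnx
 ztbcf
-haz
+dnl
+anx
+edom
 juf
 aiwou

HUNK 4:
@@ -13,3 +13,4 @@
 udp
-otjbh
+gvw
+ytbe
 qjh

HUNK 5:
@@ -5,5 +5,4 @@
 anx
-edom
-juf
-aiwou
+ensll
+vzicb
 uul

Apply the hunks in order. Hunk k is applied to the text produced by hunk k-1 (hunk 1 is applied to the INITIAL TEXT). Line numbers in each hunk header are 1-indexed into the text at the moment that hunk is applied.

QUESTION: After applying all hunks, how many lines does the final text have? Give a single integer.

Answer: 15

Derivation:
Hunk 1: at line 5 remove [gbo,zqprh,nnix] add [wan,mdlbg,hhqk] -> 12 lines: iddv lbnx lnz juf aiwou uul wan mdlbg hhqk udp otjbh qjh
Hunk 2: at line 2 remove [lnz] add [ztbcf,haz] -> 13 lines: iddv lbnx ztbcf haz juf aiwou uul wan mdlbg hhqk udp otjbh qjh
Hunk 3: at line 2 remove [haz] add [dnl,anx,edom] -> 15 lines: iddv lbnx ztbcf dnl anx edom juf aiwou uul wan mdlbg hhqk udp otjbh qjh
Hunk 4: at line 13 remove [otjbh] add [gvw,ytbe] -> 16 lines: iddv lbnx ztbcf dnl anx edom juf aiwou uul wan mdlbg hhqk udp gvw ytbe qjh
Hunk 5: at line 5 remove [edom,juf,aiwou] add [ensll,vzicb] -> 15 lines: iddv lbnx ztbcf dnl anx ensll vzicb uul wan mdlbg hhqk udp gvw ytbe qjh
Final line count: 15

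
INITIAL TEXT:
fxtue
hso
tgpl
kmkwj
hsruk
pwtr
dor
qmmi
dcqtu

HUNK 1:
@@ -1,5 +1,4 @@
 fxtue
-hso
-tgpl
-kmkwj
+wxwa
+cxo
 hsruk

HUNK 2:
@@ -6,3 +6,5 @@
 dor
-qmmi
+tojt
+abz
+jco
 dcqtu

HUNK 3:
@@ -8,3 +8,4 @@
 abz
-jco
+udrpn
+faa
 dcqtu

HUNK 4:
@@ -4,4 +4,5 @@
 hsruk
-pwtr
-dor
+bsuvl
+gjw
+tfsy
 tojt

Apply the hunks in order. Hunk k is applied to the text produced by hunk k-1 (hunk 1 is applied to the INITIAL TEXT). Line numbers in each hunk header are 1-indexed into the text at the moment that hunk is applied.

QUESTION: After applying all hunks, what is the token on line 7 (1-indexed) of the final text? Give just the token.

Answer: tfsy

Derivation:
Hunk 1: at line 1 remove [hso,tgpl,kmkwj] add [wxwa,cxo] -> 8 lines: fxtue wxwa cxo hsruk pwtr dor qmmi dcqtu
Hunk 2: at line 6 remove [qmmi] add [tojt,abz,jco] -> 10 lines: fxtue wxwa cxo hsruk pwtr dor tojt abz jco dcqtu
Hunk 3: at line 8 remove [jco] add [udrpn,faa] -> 11 lines: fxtue wxwa cxo hsruk pwtr dor tojt abz udrpn faa dcqtu
Hunk 4: at line 4 remove [pwtr,dor] add [bsuvl,gjw,tfsy] -> 12 lines: fxtue wxwa cxo hsruk bsuvl gjw tfsy tojt abz udrpn faa dcqtu
Final line 7: tfsy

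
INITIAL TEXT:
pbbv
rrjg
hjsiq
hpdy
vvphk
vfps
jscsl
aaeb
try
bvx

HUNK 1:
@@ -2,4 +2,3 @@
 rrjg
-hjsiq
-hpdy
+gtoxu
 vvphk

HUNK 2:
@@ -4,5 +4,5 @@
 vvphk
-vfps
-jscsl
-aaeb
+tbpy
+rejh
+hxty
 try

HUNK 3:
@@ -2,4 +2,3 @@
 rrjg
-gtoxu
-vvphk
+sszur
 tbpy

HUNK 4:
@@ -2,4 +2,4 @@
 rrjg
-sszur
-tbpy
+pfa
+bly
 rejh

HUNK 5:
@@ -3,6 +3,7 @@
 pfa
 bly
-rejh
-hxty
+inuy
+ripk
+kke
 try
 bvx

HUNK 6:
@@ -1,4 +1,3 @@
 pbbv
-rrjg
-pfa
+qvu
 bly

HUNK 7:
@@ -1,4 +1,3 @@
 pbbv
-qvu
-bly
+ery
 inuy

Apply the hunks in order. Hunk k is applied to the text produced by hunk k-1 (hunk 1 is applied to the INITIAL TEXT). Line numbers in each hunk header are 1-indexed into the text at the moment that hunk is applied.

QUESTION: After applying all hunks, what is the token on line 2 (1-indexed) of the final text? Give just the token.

Hunk 1: at line 2 remove [hjsiq,hpdy] add [gtoxu] -> 9 lines: pbbv rrjg gtoxu vvphk vfps jscsl aaeb try bvx
Hunk 2: at line 4 remove [vfps,jscsl,aaeb] add [tbpy,rejh,hxty] -> 9 lines: pbbv rrjg gtoxu vvphk tbpy rejh hxty try bvx
Hunk 3: at line 2 remove [gtoxu,vvphk] add [sszur] -> 8 lines: pbbv rrjg sszur tbpy rejh hxty try bvx
Hunk 4: at line 2 remove [sszur,tbpy] add [pfa,bly] -> 8 lines: pbbv rrjg pfa bly rejh hxty try bvx
Hunk 5: at line 3 remove [rejh,hxty] add [inuy,ripk,kke] -> 9 lines: pbbv rrjg pfa bly inuy ripk kke try bvx
Hunk 6: at line 1 remove [rrjg,pfa] add [qvu] -> 8 lines: pbbv qvu bly inuy ripk kke try bvx
Hunk 7: at line 1 remove [qvu,bly] add [ery] -> 7 lines: pbbv ery inuy ripk kke try bvx
Final line 2: ery

Answer: ery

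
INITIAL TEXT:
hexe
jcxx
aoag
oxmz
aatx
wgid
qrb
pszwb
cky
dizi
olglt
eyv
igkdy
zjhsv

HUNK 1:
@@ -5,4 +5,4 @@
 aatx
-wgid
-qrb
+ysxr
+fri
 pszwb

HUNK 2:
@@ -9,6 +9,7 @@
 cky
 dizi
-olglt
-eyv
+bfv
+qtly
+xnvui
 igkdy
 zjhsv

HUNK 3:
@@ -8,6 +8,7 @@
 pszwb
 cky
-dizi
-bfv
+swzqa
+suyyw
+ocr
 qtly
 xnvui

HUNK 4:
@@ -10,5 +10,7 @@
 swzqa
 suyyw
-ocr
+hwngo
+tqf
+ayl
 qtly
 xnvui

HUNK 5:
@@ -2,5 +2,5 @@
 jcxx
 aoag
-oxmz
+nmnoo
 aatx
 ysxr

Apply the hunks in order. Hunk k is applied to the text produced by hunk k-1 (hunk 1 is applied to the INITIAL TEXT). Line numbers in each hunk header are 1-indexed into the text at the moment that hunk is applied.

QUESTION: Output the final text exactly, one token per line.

Hunk 1: at line 5 remove [wgid,qrb] add [ysxr,fri] -> 14 lines: hexe jcxx aoag oxmz aatx ysxr fri pszwb cky dizi olglt eyv igkdy zjhsv
Hunk 2: at line 9 remove [olglt,eyv] add [bfv,qtly,xnvui] -> 15 lines: hexe jcxx aoag oxmz aatx ysxr fri pszwb cky dizi bfv qtly xnvui igkdy zjhsv
Hunk 3: at line 8 remove [dizi,bfv] add [swzqa,suyyw,ocr] -> 16 lines: hexe jcxx aoag oxmz aatx ysxr fri pszwb cky swzqa suyyw ocr qtly xnvui igkdy zjhsv
Hunk 4: at line 10 remove [ocr] add [hwngo,tqf,ayl] -> 18 lines: hexe jcxx aoag oxmz aatx ysxr fri pszwb cky swzqa suyyw hwngo tqf ayl qtly xnvui igkdy zjhsv
Hunk 5: at line 2 remove [oxmz] add [nmnoo] -> 18 lines: hexe jcxx aoag nmnoo aatx ysxr fri pszwb cky swzqa suyyw hwngo tqf ayl qtly xnvui igkdy zjhsv

Answer: hexe
jcxx
aoag
nmnoo
aatx
ysxr
fri
pszwb
cky
swzqa
suyyw
hwngo
tqf
ayl
qtly
xnvui
igkdy
zjhsv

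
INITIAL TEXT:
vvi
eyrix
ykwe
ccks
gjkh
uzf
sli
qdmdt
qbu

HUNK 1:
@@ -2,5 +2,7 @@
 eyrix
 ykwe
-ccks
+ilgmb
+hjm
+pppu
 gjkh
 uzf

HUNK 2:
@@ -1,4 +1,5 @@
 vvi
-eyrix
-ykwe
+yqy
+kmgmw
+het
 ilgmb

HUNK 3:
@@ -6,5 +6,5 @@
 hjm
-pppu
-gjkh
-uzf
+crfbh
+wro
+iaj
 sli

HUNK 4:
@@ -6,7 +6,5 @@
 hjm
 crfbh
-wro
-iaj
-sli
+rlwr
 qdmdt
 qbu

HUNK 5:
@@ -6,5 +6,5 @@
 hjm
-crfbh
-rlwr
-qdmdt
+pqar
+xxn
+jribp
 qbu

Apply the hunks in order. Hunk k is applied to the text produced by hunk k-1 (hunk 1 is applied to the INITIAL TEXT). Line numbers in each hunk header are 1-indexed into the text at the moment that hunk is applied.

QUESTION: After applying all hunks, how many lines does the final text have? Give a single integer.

Answer: 10

Derivation:
Hunk 1: at line 2 remove [ccks] add [ilgmb,hjm,pppu] -> 11 lines: vvi eyrix ykwe ilgmb hjm pppu gjkh uzf sli qdmdt qbu
Hunk 2: at line 1 remove [eyrix,ykwe] add [yqy,kmgmw,het] -> 12 lines: vvi yqy kmgmw het ilgmb hjm pppu gjkh uzf sli qdmdt qbu
Hunk 3: at line 6 remove [pppu,gjkh,uzf] add [crfbh,wro,iaj] -> 12 lines: vvi yqy kmgmw het ilgmb hjm crfbh wro iaj sli qdmdt qbu
Hunk 4: at line 6 remove [wro,iaj,sli] add [rlwr] -> 10 lines: vvi yqy kmgmw het ilgmb hjm crfbh rlwr qdmdt qbu
Hunk 5: at line 6 remove [crfbh,rlwr,qdmdt] add [pqar,xxn,jribp] -> 10 lines: vvi yqy kmgmw het ilgmb hjm pqar xxn jribp qbu
Final line count: 10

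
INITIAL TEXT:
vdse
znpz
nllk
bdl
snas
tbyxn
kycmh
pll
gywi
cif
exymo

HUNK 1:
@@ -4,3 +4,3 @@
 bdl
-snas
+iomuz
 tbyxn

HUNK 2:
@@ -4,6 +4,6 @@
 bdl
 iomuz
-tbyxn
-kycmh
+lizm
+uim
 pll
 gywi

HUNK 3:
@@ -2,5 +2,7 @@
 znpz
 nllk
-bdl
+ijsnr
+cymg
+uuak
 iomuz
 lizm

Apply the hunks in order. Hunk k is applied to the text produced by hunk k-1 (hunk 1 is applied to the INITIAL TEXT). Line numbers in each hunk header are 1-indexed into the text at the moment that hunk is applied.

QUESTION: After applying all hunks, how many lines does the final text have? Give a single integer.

Answer: 13

Derivation:
Hunk 1: at line 4 remove [snas] add [iomuz] -> 11 lines: vdse znpz nllk bdl iomuz tbyxn kycmh pll gywi cif exymo
Hunk 2: at line 4 remove [tbyxn,kycmh] add [lizm,uim] -> 11 lines: vdse znpz nllk bdl iomuz lizm uim pll gywi cif exymo
Hunk 3: at line 2 remove [bdl] add [ijsnr,cymg,uuak] -> 13 lines: vdse znpz nllk ijsnr cymg uuak iomuz lizm uim pll gywi cif exymo
Final line count: 13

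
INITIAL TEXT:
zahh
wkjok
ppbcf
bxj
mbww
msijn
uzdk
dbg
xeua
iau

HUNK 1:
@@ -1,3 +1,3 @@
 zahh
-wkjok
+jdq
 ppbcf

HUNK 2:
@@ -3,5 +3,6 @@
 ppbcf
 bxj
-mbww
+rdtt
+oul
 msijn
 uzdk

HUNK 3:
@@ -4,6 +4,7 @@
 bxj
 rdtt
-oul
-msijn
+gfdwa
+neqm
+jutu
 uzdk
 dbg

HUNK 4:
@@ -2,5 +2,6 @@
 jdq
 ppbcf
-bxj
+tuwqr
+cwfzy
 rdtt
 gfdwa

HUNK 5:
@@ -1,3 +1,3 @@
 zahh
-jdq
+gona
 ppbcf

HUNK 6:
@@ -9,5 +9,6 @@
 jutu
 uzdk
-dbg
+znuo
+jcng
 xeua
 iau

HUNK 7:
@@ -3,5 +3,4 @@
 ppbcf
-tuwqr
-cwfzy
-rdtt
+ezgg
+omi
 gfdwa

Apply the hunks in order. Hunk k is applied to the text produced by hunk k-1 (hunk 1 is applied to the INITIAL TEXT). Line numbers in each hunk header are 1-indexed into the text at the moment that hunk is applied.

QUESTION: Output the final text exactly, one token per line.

Hunk 1: at line 1 remove [wkjok] add [jdq] -> 10 lines: zahh jdq ppbcf bxj mbww msijn uzdk dbg xeua iau
Hunk 2: at line 3 remove [mbww] add [rdtt,oul] -> 11 lines: zahh jdq ppbcf bxj rdtt oul msijn uzdk dbg xeua iau
Hunk 3: at line 4 remove [oul,msijn] add [gfdwa,neqm,jutu] -> 12 lines: zahh jdq ppbcf bxj rdtt gfdwa neqm jutu uzdk dbg xeua iau
Hunk 4: at line 2 remove [bxj] add [tuwqr,cwfzy] -> 13 lines: zahh jdq ppbcf tuwqr cwfzy rdtt gfdwa neqm jutu uzdk dbg xeua iau
Hunk 5: at line 1 remove [jdq] add [gona] -> 13 lines: zahh gona ppbcf tuwqr cwfzy rdtt gfdwa neqm jutu uzdk dbg xeua iau
Hunk 6: at line 9 remove [dbg] add [znuo,jcng] -> 14 lines: zahh gona ppbcf tuwqr cwfzy rdtt gfdwa neqm jutu uzdk znuo jcng xeua iau
Hunk 7: at line 3 remove [tuwqr,cwfzy,rdtt] add [ezgg,omi] -> 13 lines: zahh gona ppbcf ezgg omi gfdwa neqm jutu uzdk znuo jcng xeua iau

Answer: zahh
gona
ppbcf
ezgg
omi
gfdwa
neqm
jutu
uzdk
znuo
jcng
xeua
iau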